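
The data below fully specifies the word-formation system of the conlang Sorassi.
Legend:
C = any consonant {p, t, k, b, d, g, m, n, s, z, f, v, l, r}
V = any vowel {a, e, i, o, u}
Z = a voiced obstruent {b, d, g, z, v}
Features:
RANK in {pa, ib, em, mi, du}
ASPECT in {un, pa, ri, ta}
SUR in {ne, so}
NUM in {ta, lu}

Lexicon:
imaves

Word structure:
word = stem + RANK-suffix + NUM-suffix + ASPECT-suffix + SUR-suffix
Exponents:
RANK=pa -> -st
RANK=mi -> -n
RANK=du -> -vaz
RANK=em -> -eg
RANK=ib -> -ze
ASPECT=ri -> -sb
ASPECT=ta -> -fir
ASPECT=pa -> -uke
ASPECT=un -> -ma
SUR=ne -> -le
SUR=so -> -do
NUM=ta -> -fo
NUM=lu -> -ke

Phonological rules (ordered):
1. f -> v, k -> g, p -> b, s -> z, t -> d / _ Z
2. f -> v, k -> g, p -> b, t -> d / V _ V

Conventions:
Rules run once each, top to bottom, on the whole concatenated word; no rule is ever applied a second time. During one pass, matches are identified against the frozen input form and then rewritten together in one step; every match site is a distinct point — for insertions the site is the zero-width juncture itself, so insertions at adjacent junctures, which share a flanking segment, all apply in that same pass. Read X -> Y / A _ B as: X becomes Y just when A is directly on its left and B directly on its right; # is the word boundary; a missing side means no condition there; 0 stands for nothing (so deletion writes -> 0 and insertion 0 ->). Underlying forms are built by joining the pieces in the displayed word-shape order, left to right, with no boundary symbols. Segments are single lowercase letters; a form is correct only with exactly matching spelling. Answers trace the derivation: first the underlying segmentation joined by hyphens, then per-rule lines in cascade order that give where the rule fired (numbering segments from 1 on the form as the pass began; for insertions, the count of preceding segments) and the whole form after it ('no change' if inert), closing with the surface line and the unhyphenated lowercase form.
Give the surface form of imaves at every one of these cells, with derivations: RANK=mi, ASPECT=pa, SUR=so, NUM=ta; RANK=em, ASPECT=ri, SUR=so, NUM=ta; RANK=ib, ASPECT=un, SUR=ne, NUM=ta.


cell RANK=mi, ASPECT=pa, SUR=so, NUM=ta:
underlying: imaves-n-fo-uke-do
1. f -> v, k -> g, p -> b, s -> z, t -> d / _ Z: no change
2. f -> v, k -> g, p -> b, t -> d / V _ V: fires at position(s) 11: imavesnfougedo
surface: imavesnfougedo

cell RANK=em, ASPECT=ri, SUR=so, NUM=ta:
underlying: imaves-eg-fo-sb-do
1. f -> v, k -> g, p -> b, s -> z, t -> d / _ Z: fires at position(s) 11: imavesegfozbdo
2. f -> v, k -> g, p -> b, t -> d / V _ V: no change
surface: imavesegfozbdo

cell RANK=ib, ASPECT=un, SUR=ne, NUM=ta:
underlying: imaves-ze-fo-ma-le
1. f -> v, k -> g, p -> b, s -> z, t -> d / _ Z: fires at position(s) 6: imavezzefomale
2. f -> v, k -> g, p -> b, t -> d / V _ V: fires at position(s) 9: imavezzevomale
surface: imavezzevomale


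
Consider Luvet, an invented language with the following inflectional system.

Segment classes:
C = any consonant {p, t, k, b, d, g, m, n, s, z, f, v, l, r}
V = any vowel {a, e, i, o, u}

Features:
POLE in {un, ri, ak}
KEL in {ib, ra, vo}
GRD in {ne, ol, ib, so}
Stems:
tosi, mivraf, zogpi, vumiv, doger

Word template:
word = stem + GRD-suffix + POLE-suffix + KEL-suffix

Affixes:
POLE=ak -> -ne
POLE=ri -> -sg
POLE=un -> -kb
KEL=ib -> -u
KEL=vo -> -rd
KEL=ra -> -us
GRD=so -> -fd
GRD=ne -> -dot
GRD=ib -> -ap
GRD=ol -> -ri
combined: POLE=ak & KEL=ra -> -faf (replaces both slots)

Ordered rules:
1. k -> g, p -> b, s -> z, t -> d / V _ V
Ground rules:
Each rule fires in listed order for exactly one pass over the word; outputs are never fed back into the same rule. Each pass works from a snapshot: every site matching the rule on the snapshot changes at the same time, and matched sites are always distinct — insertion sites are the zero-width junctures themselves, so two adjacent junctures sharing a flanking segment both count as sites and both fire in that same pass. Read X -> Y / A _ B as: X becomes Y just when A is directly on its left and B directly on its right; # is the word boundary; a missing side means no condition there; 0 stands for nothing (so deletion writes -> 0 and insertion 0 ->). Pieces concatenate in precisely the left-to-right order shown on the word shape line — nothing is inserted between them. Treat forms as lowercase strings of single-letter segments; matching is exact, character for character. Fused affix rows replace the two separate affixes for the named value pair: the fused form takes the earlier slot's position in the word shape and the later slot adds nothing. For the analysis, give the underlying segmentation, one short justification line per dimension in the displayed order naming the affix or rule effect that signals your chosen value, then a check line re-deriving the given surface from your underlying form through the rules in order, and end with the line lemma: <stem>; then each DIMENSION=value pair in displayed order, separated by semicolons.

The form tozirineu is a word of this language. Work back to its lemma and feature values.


underlying: tosi-ri-ne-u
POLE=ak - signalled by the affix -ne
KEL=ib - signalled by the affix -u
GRD=ol - signalled by the affix -ri
check: tosirineu -> tozirineu
lemma: tosi; POLE=ak; KEL=ib; GRD=ol


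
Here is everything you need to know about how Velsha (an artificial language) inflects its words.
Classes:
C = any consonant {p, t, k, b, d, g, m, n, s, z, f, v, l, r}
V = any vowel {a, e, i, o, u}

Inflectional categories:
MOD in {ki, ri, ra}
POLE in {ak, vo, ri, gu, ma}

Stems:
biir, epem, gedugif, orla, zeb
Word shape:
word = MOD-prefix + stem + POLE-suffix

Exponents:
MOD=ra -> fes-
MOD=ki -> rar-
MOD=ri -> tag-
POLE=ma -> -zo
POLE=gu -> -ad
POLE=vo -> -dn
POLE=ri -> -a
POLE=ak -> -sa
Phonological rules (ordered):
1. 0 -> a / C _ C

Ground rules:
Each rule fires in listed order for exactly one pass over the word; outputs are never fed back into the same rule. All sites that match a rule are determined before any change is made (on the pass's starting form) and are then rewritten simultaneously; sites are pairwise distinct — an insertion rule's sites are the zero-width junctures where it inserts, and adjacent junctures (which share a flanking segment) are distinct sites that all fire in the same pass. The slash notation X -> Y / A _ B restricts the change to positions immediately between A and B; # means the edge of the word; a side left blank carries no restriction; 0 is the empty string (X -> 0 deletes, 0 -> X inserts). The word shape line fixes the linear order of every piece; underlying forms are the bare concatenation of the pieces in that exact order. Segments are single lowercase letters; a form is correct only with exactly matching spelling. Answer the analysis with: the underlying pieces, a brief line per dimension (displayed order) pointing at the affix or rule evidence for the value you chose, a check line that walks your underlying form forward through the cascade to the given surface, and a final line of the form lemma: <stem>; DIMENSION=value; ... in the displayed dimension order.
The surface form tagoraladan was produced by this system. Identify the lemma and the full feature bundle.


underlying: tag-orla-dn
MOD=ri - signalled by the affix tag-
POLE=vo - signalled by the affix -dn
check: tagorladn -> tagoraladan
lemma: orla; MOD=ri; POLE=vo


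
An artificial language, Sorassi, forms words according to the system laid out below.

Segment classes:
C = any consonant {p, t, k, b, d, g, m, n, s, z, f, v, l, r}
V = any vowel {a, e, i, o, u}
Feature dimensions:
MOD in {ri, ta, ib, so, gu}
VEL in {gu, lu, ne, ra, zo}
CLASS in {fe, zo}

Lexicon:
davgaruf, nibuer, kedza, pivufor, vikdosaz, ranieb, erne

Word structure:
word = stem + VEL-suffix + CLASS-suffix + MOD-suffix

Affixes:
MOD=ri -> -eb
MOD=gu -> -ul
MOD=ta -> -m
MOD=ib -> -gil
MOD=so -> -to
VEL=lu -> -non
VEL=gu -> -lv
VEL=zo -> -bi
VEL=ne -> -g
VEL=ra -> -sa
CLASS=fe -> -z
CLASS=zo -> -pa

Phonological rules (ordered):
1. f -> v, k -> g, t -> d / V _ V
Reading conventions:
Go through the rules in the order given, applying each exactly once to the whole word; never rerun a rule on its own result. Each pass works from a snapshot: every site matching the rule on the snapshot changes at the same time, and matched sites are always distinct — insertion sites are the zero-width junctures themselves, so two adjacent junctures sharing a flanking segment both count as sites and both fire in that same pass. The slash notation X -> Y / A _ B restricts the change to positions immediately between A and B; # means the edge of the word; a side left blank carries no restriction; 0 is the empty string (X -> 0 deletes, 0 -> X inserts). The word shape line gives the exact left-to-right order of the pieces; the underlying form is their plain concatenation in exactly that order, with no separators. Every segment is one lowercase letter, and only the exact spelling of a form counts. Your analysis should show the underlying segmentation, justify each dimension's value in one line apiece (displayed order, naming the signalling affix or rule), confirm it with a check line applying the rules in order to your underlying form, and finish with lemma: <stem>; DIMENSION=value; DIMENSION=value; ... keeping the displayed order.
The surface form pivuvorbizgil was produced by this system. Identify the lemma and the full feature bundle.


underlying: pivufor-bi-z-gil
MOD=ib - signalled by the affix -gil
VEL=zo - signalled by the affix -bi
CLASS=fe - signalled by the affix -z
check: pivuforbizgil -> pivuvorbizgil
lemma: pivufor; MOD=ib; VEL=zo; CLASS=fe


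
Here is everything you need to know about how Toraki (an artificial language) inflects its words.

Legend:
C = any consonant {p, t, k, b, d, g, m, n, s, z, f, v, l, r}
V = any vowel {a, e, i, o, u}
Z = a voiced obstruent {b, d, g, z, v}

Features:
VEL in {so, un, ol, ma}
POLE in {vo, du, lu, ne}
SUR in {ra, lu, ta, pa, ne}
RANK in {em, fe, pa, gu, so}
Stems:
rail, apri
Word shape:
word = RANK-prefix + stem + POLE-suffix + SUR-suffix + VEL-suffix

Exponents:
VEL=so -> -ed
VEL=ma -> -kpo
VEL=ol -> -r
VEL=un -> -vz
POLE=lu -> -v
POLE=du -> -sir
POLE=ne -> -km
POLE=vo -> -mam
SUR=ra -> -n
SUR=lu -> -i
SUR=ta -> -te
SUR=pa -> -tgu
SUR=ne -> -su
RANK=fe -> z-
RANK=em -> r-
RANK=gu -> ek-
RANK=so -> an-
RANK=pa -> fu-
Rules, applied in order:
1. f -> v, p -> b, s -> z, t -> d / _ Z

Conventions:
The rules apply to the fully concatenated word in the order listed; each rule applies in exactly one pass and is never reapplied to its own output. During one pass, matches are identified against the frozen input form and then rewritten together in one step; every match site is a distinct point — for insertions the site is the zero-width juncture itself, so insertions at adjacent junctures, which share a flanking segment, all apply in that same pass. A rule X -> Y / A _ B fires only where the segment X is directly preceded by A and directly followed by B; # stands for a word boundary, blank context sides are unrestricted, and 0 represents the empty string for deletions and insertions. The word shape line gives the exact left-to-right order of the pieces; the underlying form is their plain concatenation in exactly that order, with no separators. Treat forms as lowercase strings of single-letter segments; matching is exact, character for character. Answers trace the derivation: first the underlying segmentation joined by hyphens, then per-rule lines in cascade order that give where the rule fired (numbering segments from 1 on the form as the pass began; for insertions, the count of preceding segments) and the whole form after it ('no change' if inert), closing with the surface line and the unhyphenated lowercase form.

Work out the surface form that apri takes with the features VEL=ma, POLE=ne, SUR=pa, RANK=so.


underlying: an-apri-km-tgu-kpo
1. f -> v, p -> b, s -> z, t -> d / _ Z: fires at position(s) 9: anaprikmdgukpo
surface: anaprikmdgukpo


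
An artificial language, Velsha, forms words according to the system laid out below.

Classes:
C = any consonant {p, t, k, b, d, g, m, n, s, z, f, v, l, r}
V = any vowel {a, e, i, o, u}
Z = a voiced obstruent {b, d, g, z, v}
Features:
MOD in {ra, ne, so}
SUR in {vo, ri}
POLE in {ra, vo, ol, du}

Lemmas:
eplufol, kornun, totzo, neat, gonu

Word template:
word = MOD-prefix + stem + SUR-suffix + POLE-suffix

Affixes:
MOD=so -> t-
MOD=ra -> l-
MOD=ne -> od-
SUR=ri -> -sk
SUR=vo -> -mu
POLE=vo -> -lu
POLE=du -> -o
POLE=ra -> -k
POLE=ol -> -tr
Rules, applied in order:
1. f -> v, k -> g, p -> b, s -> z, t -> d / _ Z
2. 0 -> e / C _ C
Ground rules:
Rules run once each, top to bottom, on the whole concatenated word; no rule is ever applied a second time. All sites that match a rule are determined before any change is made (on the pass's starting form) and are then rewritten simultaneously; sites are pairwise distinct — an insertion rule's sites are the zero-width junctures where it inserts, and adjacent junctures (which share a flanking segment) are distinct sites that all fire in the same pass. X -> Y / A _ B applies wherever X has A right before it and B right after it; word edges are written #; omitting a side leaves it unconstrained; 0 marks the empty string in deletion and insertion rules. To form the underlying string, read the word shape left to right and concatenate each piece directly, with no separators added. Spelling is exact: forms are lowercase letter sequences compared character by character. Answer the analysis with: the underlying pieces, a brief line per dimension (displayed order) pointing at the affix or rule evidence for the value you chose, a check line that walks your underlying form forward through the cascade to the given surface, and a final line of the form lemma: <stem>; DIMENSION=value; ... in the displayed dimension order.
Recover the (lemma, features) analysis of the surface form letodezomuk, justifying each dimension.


underlying: l-totzo-mu-k
MOD=ra - signalled by the affix l-
SUR=vo - signalled by the affix -mu
POLE=ra - signalled by the affix -k
check: ltotzomuk -> ltodzomuk -> letodezomuk
lemma: totzo; MOD=ra; SUR=vo; POLE=ra


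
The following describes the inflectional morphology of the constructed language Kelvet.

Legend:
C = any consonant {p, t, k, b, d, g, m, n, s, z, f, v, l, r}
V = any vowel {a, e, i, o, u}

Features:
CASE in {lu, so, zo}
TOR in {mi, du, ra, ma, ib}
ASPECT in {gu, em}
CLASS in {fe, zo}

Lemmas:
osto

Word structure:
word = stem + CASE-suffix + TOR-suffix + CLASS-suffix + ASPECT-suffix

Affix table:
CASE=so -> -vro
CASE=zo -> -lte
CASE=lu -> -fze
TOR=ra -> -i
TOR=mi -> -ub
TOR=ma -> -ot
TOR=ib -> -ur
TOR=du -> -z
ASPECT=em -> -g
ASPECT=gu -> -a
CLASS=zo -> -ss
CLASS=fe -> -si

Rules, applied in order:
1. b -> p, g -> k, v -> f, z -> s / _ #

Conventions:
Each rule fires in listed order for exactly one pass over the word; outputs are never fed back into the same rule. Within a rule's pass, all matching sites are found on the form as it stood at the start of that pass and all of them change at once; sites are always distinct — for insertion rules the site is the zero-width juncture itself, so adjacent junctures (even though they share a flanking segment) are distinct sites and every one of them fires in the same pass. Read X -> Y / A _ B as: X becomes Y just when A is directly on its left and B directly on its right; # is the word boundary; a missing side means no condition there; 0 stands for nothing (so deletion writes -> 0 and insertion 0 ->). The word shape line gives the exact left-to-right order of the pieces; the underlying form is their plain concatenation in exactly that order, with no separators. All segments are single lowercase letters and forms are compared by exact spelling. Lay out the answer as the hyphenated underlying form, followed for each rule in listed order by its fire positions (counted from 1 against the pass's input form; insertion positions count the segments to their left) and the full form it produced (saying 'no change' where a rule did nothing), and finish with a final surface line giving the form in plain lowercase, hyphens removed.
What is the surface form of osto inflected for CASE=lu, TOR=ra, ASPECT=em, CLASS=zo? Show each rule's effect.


underlying: osto-fze-i-ss-g
1. b -> p, g -> k, v -> f, z -> s / _ #: fires at position(s) 11: ostofzeissk
surface: ostofzeissk


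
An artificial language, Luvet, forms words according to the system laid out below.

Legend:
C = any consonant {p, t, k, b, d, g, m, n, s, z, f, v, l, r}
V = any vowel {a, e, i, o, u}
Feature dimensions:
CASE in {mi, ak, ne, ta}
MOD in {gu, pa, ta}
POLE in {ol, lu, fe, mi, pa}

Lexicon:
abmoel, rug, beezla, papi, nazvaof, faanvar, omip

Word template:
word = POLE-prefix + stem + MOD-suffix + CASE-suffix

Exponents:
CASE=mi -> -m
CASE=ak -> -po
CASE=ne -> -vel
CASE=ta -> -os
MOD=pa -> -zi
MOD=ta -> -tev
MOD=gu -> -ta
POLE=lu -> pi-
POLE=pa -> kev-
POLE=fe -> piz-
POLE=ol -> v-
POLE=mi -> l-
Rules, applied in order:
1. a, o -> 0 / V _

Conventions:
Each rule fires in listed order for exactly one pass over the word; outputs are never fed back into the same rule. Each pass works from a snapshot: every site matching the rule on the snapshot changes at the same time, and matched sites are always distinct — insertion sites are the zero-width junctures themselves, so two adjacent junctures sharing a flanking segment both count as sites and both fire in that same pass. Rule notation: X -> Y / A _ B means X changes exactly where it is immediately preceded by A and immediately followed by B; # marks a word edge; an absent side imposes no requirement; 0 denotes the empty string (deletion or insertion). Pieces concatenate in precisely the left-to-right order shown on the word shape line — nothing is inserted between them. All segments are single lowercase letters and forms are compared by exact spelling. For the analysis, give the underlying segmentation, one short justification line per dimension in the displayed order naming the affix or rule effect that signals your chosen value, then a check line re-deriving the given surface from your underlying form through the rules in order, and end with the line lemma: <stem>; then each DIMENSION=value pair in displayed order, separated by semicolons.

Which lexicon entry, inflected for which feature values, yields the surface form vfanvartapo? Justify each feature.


underlying: v-faanvar-ta-po
CASE=ak - signalled by the affix -po
MOD=gu - signalled by the affix -ta
POLE=ol - signalled by the affix v-
check: vfaanvartapo -> vfanvartapo
lemma: faanvar; CASE=ak; MOD=gu; POLE=ol


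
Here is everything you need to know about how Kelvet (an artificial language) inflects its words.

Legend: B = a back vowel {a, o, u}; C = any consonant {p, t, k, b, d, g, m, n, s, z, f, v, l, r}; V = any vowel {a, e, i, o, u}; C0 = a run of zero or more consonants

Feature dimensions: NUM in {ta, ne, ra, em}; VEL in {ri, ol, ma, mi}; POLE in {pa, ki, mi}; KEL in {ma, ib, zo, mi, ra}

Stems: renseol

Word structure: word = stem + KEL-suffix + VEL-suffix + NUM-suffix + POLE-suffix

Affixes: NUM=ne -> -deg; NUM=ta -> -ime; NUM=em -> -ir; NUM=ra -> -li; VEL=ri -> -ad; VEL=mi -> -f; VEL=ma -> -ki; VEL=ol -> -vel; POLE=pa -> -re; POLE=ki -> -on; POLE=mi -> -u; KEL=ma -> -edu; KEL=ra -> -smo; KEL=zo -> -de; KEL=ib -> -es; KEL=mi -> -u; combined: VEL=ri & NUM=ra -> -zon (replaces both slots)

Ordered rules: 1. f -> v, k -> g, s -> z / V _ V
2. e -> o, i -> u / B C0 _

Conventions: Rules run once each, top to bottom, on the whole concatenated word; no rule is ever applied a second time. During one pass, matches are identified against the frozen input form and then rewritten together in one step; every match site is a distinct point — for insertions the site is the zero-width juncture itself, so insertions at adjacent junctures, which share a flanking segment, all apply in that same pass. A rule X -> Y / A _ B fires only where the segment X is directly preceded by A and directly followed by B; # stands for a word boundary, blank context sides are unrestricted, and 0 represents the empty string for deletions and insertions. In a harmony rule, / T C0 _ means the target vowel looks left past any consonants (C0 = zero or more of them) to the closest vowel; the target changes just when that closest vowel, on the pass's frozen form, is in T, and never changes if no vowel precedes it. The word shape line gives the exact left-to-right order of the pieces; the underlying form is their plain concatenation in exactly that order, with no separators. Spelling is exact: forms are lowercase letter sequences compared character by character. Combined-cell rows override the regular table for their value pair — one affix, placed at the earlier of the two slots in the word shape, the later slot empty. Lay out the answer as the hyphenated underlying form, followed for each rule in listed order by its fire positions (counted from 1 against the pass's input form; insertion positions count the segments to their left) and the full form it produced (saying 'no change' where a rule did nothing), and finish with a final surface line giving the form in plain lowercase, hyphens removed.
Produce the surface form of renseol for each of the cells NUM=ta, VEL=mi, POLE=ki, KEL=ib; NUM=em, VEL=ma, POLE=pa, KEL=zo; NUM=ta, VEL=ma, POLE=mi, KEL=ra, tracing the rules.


cell NUM=ta, VEL=mi, POLE=ki, KEL=ib:
underlying: renseol-es-f-ime-on
1. f -> v, k -> g, s -> z / V _ V: no change
2. e -> o, i -> u / B C0 _: fires at position(s) 8: renseolosfimeon
surface: renseolosfimeon

cell NUM=em, VEL=ma, POLE=pa, KEL=zo:
underlying: renseol-de-ki-ir-re
1. f -> v, k -> g, s -> z / V _ V: fires at position(s) 10: renseoldegiirre
2. e -> o, i -> u / B C0 _: fires at position(s) 9: renseoldogiirre
surface: renseoldogiirre

cell NUM=ta, VEL=ma, POLE=mi, KEL=ra:
underlying: renseol-smo-ki-ime-u
1. f -> v, k -> g, s -> z / V _ V: fires at position(s) 11: renseolsmogiimeu
2. e -> o, i -> u / B C0 _: fires at position(s) 12: renseolsmoguimeu
surface: renseolsmoguimeu


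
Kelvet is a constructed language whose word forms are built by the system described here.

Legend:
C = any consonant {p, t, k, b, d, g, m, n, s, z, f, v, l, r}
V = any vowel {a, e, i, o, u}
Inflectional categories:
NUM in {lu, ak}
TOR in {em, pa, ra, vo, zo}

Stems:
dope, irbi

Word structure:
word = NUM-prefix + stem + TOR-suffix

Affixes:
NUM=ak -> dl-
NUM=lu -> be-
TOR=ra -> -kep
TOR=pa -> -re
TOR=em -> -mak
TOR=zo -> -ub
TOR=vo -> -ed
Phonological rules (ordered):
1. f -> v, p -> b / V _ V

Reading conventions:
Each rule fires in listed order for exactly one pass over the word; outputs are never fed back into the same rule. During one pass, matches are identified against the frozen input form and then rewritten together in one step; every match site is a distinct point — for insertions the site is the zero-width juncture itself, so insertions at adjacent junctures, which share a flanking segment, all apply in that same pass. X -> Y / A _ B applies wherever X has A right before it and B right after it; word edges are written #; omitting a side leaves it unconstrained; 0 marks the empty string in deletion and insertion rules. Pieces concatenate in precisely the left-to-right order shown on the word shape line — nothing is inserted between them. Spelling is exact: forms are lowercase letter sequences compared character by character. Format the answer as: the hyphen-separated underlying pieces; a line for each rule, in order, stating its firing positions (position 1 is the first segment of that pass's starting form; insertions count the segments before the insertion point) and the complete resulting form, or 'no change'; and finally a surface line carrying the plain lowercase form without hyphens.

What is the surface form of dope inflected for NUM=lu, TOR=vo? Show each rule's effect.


underlying: be-dope-ed
1. f -> v, p -> b / V _ V: fires at position(s) 5: bedobeed
surface: bedobeed


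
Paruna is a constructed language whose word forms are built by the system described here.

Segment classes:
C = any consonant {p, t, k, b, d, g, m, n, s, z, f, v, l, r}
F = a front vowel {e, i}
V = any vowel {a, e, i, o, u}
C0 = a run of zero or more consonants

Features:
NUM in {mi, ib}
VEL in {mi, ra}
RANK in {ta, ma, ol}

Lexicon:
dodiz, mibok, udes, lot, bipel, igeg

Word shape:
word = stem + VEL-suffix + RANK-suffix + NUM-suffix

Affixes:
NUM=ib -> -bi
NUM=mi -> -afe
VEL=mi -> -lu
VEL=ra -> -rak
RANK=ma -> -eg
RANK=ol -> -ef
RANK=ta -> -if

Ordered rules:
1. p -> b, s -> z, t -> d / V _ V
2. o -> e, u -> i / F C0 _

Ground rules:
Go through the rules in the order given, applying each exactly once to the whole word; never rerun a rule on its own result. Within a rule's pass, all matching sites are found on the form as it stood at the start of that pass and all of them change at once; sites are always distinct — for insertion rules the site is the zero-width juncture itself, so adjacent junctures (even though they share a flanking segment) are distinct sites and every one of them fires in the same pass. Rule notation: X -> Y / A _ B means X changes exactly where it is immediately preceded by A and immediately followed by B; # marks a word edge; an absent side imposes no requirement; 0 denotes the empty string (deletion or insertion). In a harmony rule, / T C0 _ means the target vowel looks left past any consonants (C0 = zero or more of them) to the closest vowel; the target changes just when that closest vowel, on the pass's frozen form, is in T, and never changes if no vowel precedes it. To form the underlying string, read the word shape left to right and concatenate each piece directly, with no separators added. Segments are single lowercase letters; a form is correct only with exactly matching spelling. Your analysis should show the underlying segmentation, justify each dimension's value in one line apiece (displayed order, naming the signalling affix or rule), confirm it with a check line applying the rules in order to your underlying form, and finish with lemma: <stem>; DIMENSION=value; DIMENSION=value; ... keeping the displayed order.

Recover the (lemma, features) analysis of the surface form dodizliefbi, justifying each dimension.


underlying: dodiz-lu-ef-bi
NUM=ib - signalled by the affix -bi
VEL=mi - signalled by the affix -lu
RANK=ol - signalled by the affix -ef
check: dodizluefbi -> dodizluefbi -> dodizliefbi
lemma: dodiz; NUM=ib; VEL=mi; RANK=ol


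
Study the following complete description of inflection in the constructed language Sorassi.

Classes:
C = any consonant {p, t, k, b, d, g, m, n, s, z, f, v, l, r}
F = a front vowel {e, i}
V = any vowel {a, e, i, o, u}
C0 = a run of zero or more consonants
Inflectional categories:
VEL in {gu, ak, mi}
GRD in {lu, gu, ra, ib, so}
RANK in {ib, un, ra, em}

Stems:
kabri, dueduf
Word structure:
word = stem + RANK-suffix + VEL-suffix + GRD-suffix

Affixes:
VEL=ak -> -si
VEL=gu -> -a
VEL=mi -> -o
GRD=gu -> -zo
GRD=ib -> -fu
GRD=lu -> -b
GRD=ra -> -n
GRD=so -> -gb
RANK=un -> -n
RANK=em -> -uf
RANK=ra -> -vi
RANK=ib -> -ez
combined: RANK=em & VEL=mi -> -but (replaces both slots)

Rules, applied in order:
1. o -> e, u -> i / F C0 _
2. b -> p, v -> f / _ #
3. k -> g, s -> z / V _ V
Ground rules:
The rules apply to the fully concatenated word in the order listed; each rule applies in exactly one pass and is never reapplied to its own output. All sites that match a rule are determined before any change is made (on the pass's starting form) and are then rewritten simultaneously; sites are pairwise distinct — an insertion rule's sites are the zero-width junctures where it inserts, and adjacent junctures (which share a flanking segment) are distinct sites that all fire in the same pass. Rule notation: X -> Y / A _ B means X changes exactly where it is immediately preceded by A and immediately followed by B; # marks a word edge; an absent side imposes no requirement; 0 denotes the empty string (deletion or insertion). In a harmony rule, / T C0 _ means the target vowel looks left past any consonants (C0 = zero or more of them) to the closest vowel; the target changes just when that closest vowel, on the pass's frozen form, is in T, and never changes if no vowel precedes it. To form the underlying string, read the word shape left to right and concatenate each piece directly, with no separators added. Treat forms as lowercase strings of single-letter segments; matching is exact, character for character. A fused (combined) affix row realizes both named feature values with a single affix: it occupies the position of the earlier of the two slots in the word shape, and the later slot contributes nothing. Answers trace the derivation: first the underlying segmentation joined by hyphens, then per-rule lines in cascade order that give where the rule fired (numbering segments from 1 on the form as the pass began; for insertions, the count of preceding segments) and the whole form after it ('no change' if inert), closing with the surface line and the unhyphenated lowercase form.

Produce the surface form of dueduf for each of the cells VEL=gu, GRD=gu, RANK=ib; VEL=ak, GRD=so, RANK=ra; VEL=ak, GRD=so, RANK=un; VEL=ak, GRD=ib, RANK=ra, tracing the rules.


cell VEL=gu, GRD=gu, RANK=ib:
underlying: dueduf-ez-a-zo
1. o -> e, u -> i / F C0 _: fires at position(s) 5: duedifezazo
2. b -> p, v -> f / _ #: no change
3. k -> g, s -> z / V _ V: no change
surface: duedifezazo

cell VEL=ak, GRD=so, RANK=ra:
underlying: dueduf-vi-si-gb
1. o -> e, u -> i / F C0 _: fires at position(s) 5: duedifvisigb
2. b -> p, v -> f / _ #: fires at position(s) 12: duedifvisigp
3. k -> g, s -> z / V _ V: fires at position(s) 9: duedifvizigp
surface: duedifvizigp

cell VEL=ak, GRD=so, RANK=un:
underlying: dueduf-n-si-gb
1. o -> e, u -> i / F C0 _: fires at position(s) 5: duedifnsigb
2. b -> p, v -> f / _ #: fires at position(s) 11: duedifnsigp
3. k -> g, s -> z / V _ V: no change
surface: duedifnsigp

cell VEL=ak, GRD=ib, RANK=ra:
underlying: dueduf-vi-si-fu
1. o -> e, u -> i / F C0 _: fires at position(s) 5, 12: duedifvisifi
2. b -> p, v -> f / _ #: no change
3. k -> g, s -> z / V _ V: fires at position(s) 9: duedifvizifi
surface: duedifvizifi


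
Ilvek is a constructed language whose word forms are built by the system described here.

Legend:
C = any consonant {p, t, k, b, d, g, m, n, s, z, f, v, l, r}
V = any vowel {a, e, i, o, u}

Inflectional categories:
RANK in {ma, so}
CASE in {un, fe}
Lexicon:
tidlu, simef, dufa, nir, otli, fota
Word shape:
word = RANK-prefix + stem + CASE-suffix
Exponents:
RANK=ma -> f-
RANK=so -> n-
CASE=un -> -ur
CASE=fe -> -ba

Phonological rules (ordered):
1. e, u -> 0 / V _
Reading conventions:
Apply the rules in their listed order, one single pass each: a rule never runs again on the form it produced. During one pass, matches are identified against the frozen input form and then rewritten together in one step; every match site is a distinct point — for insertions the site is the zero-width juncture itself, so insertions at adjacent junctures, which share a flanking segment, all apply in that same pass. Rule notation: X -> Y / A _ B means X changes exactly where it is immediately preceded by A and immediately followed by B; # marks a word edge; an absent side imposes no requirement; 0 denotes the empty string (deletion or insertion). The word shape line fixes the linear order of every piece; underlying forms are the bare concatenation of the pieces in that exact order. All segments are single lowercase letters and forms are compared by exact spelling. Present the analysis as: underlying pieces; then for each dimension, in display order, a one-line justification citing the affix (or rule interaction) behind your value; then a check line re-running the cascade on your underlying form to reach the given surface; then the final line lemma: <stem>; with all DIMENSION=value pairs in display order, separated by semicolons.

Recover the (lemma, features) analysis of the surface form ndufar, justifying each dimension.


underlying: n-dufa-ur
RANK=so - signalled by the affix n-
CASE=un - signalled by the affix -ur
check: ndufaur -> ndufar
lemma: dufa; RANK=so; CASE=un


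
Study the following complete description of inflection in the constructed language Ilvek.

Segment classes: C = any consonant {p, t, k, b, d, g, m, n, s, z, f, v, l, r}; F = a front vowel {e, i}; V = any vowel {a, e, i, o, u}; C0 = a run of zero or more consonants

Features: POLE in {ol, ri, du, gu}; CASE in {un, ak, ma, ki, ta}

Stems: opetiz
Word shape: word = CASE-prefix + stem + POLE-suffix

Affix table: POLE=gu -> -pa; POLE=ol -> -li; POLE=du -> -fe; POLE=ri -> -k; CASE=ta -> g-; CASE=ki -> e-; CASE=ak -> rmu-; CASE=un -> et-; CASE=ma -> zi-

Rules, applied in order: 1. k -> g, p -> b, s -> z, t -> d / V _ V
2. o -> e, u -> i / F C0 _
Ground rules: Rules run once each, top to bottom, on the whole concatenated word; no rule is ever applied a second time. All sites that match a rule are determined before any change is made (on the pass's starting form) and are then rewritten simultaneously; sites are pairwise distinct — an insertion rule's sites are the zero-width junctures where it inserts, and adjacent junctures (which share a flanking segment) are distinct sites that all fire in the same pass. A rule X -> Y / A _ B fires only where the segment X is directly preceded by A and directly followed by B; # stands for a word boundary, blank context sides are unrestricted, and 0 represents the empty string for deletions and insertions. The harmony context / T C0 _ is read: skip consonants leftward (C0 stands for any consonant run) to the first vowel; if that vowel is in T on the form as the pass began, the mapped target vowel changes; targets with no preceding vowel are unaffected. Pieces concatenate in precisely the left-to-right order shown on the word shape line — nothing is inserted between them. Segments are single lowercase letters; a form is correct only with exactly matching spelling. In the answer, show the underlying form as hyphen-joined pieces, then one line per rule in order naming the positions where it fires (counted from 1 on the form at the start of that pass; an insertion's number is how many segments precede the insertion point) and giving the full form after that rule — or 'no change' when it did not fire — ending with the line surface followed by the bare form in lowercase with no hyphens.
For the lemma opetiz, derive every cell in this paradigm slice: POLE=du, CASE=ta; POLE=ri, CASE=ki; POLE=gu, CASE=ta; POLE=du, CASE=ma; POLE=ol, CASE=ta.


cell POLE=du, CASE=ta:
underlying: g-opetiz-fe
1. k -> g, p -> b, s -> z, t -> d / V _ V: fires at position(s) 3, 5: gobedizfe
2. o -> e, u -> i / F C0 _: no change
surface: gobedizfe

cell POLE=ri, CASE=ki:
underlying: e-opetiz-k
1. k -> g, p -> b, s -> z, t -> d / V _ V: fires at position(s) 3, 5: eobedizk
2. o -> e, u -> i / F C0 _: fires at position(s) 2: eebedizk
surface: eebedizk

cell POLE=gu, CASE=ta:
underlying: g-opetiz-pa
1. k -> g, p -> b, s -> z, t -> d / V _ V: fires at position(s) 3, 5: gobedizpa
2. o -> e, u -> i / F C0 _: no change
surface: gobedizpa

cell POLE=du, CASE=ma:
underlying: zi-opetiz-fe
1. k -> g, p -> b, s -> z, t -> d / V _ V: fires at position(s) 4, 6: ziobedizfe
2. o -> e, u -> i / F C0 _: fires at position(s) 3: ziebedizfe
surface: ziebedizfe

cell POLE=ol, CASE=ta:
underlying: g-opetiz-li
1. k -> g, p -> b, s -> z, t -> d / V _ V: fires at position(s) 3, 5: gobedizli
2. o -> e, u -> i / F C0 _: no change
surface: gobedizli


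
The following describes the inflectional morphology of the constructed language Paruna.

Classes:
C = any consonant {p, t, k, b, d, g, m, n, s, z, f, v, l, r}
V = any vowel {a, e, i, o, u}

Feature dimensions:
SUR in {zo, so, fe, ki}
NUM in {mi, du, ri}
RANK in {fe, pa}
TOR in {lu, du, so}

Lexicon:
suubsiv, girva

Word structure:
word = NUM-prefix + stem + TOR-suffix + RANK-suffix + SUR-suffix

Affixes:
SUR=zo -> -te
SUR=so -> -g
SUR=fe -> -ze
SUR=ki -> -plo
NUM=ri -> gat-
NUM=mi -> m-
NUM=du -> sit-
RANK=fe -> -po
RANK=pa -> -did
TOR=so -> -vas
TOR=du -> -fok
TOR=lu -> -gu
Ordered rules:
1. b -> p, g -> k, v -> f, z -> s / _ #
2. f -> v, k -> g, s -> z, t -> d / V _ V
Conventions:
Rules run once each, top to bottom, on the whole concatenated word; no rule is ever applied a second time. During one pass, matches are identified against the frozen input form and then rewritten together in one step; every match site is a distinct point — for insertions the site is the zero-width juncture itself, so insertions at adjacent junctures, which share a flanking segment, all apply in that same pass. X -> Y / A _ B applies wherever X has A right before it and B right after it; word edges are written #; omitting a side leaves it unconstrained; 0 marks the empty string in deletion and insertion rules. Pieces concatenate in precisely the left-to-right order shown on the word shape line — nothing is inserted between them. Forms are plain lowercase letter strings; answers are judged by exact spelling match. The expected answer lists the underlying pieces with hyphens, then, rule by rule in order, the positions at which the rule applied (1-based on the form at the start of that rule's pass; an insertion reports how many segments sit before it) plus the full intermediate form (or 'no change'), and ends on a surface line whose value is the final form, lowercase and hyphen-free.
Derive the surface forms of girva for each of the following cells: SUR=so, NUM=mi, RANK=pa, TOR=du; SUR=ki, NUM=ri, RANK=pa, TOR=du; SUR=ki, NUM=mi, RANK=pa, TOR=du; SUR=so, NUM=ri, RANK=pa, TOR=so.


cell SUR=so, NUM=mi, RANK=pa, TOR=du:
underlying: m-girva-fok-did-g
1. b -> p, g -> k, v -> f, z -> s / _ #: fires at position(s) 13: mgirvafokdidk
2. f -> v, k -> g, s -> z, t -> d / V _ V: fires at position(s) 7: mgirvavokdidk
surface: mgirvavokdidk

cell SUR=ki, NUM=ri, RANK=pa, TOR=du:
underlying: gat-girva-fok-did-plo
1. b -> p, g -> k, v -> f, z -> s / _ #: no change
2. f -> v, k -> g, s -> z, t -> d / V _ V: fires at position(s) 9: gatgirvavokdidplo
surface: gatgirvavokdidplo

cell SUR=ki, NUM=mi, RANK=pa, TOR=du:
underlying: m-girva-fok-did-plo
1. b -> p, g -> k, v -> f, z -> s / _ #: no change
2. f -> v, k -> g, s -> z, t -> d / V _ V: fires at position(s) 7: mgirvavokdidplo
surface: mgirvavokdidplo

cell SUR=so, NUM=ri, RANK=pa, TOR=so:
underlying: gat-girva-vas-did-g
1. b -> p, g -> k, v -> f, z -> s / _ #: fires at position(s) 15: gatgirvavasdidk
2. f -> v, k -> g, s -> z, t -> d / V _ V: no change
surface: gatgirvavasdidk


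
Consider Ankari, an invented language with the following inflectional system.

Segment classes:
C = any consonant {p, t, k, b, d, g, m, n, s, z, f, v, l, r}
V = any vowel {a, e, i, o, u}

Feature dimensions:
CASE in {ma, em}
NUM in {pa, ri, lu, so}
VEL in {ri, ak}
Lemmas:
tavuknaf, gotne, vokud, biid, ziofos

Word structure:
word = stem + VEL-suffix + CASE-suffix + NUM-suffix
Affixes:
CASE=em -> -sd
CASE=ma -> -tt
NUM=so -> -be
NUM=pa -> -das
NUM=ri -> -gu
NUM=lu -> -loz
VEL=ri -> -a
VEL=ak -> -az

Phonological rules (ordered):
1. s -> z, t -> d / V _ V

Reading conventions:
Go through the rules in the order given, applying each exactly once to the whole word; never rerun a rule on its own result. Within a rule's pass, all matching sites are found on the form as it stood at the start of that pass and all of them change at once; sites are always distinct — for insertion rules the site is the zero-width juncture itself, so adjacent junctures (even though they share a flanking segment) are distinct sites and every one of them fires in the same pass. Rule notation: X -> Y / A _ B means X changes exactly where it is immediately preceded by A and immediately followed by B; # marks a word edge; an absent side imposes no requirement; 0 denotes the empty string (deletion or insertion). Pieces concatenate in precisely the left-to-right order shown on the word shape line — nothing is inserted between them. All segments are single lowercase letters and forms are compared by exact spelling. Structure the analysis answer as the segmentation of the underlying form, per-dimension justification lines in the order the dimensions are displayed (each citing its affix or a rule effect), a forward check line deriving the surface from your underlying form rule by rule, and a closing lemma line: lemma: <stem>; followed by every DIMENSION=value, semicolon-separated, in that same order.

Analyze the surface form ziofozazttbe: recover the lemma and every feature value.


underlying: ziofos-az-tt-be
CASE=ma - signalled by the affix -tt
NUM=so - signalled by the affix -be
VEL=ak - signalled by the affix -az
check: ziofosazttbe -> ziofozazttbe
lemma: ziofos; CASE=ma; NUM=so; VEL=ak
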